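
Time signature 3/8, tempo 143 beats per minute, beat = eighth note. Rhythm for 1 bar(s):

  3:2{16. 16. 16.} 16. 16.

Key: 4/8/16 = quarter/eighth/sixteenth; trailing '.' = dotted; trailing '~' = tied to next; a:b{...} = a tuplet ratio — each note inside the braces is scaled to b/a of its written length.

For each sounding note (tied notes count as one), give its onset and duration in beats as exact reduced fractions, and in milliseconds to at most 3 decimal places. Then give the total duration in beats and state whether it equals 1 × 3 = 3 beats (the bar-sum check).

1) 0.0ms=0b +209.79ms=1/2b
2) 209.79ms=1/2b +209.79ms=1/2b
3) 419.58ms=1b +209.79ms=1/2b
4) 629.371ms=3/2b +314.685ms=3/4b
5) 944.056ms=9/4b +314.685ms=3/4b
Σ=3b of 3 (143bpm 3/8) — PASS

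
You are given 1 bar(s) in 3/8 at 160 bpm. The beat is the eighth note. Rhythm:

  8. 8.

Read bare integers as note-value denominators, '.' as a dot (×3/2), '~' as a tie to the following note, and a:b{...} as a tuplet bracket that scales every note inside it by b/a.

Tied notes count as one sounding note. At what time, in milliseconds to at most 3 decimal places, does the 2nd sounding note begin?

1. 0.0ms @ 0 + 562.5ms (3/2)
2. 562.5ms @ 3/2 + 562.5ms (3/2)

note 2 onset = 3/2b = 562.5ms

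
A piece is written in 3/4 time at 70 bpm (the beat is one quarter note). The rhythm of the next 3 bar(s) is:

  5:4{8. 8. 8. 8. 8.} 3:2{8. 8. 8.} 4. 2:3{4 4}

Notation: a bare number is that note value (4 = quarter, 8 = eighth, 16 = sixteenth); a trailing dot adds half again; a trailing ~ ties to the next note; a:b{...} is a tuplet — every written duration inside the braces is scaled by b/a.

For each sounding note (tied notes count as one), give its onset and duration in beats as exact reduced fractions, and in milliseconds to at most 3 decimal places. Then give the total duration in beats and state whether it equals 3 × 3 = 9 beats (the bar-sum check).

1) 0.0ms=0b +514.286ms=3/5b
2) 514.286ms=3/5b +514.286ms=3/5b
3) 1028.571ms=6/5b +514.286ms=3/5b
4) 1542.857ms=9/5b +514.286ms=3/5b
5) 2057.143ms=12/5b +514.286ms=3/5b
6) 2571.429ms=3b +428.571ms=1/2b
7) 3000.0ms=7/2b +428.571ms=1/2b
8) 3428.571ms=4b +428.571ms=1/2b
9) 3857.143ms=9/2b +1285.714ms=3/2b
10) 5142.857ms=6b +1285.714ms=3/2b
11) 6428.571ms=15/2b +1285.714ms=3/2b
Σ=9b of 9 (70bpm 3/4) — PASS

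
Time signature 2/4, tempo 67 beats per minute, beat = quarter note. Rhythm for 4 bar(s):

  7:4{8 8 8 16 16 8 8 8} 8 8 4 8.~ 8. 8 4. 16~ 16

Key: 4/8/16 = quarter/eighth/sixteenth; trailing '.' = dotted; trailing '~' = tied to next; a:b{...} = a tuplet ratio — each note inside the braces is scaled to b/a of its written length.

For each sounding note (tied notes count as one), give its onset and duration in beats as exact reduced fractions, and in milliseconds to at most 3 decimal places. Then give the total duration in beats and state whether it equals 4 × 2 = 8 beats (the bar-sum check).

1) 0.0ms=0b +255.864ms=2/7b
2) 255.864ms=2/7b +255.864ms=2/7b
3) 511.727ms=4/7b +255.864ms=2/7b
4) 767.591ms=6/7b +127.932ms=1/7b
5) 895.522ms=1b +127.932ms=1/7b
6) 1023.454ms=8/7b +255.864ms=2/7b
7) 1279.318ms=10/7b +255.864ms=2/7b
8) 1535.181ms=12/7b +255.864ms=2/7b
9) 1791.045ms=2b +447.761ms=1/2b
10) 2238.806ms=5/2b +447.761ms=1/2b
11) 2686.567ms=3b +895.522ms=1b
12) 3582.09ms=4b +1343.284ms=3/2b
13) 4925.373ms=11/2b +447.761ms=1/2b
14) 5373.134ms=6b +1343.284ms=3/2b
15) 6716.418ms=15/2b +447.761ms=1/2b
Σ=8b of 8 (67bpm 2/4) — PASS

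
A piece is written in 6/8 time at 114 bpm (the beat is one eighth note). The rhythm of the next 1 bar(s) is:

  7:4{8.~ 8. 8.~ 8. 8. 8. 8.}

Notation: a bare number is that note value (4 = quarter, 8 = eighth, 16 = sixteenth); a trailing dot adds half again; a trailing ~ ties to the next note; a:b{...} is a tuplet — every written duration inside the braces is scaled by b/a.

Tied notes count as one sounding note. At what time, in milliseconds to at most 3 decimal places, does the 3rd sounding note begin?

note 3 onset = 24/7b = 1804.511ms

1. 0.0ms @ 0 + 902.256ms (12/7)
2. 902.256ms @ 12/7 + 902.256ms (12/7)
3. 1804.511ms @ 24/7 + 451.128ms (6/7)
4. 2255.639ms @ 30/7 + 451.128ms (6/7)
5. 2706.767ms @ 36/7 + 451.128ms (6/7)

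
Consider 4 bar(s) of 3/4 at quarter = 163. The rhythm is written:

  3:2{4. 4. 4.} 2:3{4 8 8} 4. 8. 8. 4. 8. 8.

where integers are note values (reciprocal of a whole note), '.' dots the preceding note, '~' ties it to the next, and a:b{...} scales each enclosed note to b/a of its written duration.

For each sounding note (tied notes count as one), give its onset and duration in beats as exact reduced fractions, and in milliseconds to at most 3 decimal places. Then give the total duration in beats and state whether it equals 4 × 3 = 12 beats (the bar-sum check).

1) 0.0ms=0b +368.098ms=1b
2) 368.098ms=1b +368.098ms=1b
3) 736.196ms=2b +368.098ms=1b
4) 1104.294ms=3b +552.147ms=3/2b
5) 1656.442ms=9/2b +276.074ms=3/4b
6) 1932.515ms=21/4b +276.074ms=3/4b
7) 2208.589ms=6b +552.147ms=3/2b
8) 2760.736ms=15/2b +276.074ms=3/4b
9) 3036.81ms=33/4b +276.074ms=3/4b
10) 3312.883ms=9b +552.147ms=3/2b
11) 3865.031ms=21/2b +276.074ms=3/4b
12) 4141.104ms=45/4b +276.074ms=3/4b
Σ=12b of 12 (163bpm 3/4) — PASS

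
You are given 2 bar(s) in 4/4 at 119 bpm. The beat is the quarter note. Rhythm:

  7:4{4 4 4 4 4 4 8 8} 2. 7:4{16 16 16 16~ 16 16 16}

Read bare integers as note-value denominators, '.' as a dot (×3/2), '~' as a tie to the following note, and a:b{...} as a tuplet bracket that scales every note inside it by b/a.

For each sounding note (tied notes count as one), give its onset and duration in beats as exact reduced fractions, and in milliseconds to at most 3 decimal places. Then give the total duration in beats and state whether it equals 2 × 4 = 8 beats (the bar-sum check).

1) 0.0ms=0b +288.115ms=4/7b
2) 288.115ms=4/7b +288.115ms=4/7b
3) 576.23ms=8/7b +288.115ms=4/7b
4) 864.346ms=12/7b +288.115ms=4/7b
5) 1152.461ms=16/7b +288.115ms=4/7b
6) 1440.576ms=20/7b +288.115ms=4/7b
7) 1728.691ms=24/7b +144.058ms=2/7b
8) 1872.749ms=26/7b +144.058ms=2/7b
9) 2016.807ms=4b +1512.605ms=3b
10) 3529.412ms=7b +72.029ms=1/7b
11) 3601.441ms=50/7b +72.029ms=1/7b
12) 3673.469ms=51/7b +72.029ms=1/7b
13) 3745.498ms=52/7b +144.058ms=2/7b
14) 3889.556ms=54/7b +72.029ms=1/7b
15) 3961.585ms=55/7b +72.029ms=1/7b
Σ=8b of 8 (119bpm 4/4) — PASS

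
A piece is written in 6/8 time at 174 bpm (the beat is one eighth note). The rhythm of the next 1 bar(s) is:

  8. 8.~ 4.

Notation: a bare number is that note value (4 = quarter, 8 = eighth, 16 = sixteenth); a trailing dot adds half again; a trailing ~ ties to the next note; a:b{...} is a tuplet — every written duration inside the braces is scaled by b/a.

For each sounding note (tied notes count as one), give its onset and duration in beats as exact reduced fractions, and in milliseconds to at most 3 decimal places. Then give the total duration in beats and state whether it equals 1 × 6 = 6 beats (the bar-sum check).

1) 0.0ms=0b +517.241ms=3/2b
2) 517.241ms=3/2b +1551.724ms=9/2b
Σ=6b of 6 (174bpm 6/8) — PASS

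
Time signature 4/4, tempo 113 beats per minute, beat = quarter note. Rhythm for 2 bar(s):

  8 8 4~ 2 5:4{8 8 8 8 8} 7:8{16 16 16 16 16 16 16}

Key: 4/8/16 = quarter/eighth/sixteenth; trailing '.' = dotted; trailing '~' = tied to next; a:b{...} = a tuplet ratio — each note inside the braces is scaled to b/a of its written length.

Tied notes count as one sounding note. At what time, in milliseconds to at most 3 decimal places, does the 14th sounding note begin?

note 14 onset = 52/7b = 3944.374ms

1. 0.0ms @ 0 + 265.487ms (1/2)
2. 265.487ms @ 1/2 + 265.487ms (1/2)
3. 530.973ms @ 1 + 1592.92ms (3)
4. 2123.894ms @ 4 + 212.389ms (2/5)
5. 2336.283ms @ 22/5 + 212.389ms (2/5)
6. 2548.673ms @ 24/5 + 212.389ms (2/5)
7. 2761.062ms @ 26/5 + 212.389ms (2/5)
8. 2973.451ms @ 28/5 + 212.389ms (2/5)
9. 3185.841ms @ 6 + 151.707ms (2/7)
10. 3337.547ms @ 44/7 + 151.707ms (2/7)
11. 3489.254ms @ 46/7 + 151.707ms (2/7)
12. 3640.961ms @ 48/7 + 151.707ms (2/7)
13. 3792.668ms @ 50/7 + 151.707ms (2/7)
14. 3944.374ms @ 52/7 + 151.707ms (2/7)
15. 4096.081ms @ 54/7 + 151.707ms (2/7)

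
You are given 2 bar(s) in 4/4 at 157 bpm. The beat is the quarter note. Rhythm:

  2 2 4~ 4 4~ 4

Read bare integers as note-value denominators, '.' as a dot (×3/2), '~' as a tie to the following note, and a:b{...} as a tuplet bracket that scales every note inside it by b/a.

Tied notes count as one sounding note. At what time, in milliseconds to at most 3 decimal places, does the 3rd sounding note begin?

1. 0.0ms @ 0 + 764.331ms (2)
2. 764.331ms @ 2 + 764.331ms (2)
3. 1528.662ms @ 4 + 764.331ms (2)
4. 2292.994ms @ 6 + 764.331ms (2)

note 3 onset = 4b = 1528.662ms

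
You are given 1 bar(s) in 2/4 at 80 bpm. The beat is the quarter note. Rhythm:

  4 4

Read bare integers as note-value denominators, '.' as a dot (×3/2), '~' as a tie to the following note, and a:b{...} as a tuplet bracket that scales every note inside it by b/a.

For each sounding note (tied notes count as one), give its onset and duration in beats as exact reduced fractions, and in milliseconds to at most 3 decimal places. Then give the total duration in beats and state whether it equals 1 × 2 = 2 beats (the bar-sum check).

1) 0.0ms=0b +750.0ms=1b
2) 750.0ms=1b +750.0ms=1b
Σ=2b of 2 (80bpm 2/4) — PASS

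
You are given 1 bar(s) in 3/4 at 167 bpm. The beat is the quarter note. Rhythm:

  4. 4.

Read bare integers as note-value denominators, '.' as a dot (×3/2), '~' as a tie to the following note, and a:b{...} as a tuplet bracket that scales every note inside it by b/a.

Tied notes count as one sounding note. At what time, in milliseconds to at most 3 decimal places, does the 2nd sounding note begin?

note 2 onset = 3/2b = 538.922ms

1. 0.0ms @ 0 + 538.922ms (3/2)
2. 538.922ms @ 3/2 + 538.922ms (3/2)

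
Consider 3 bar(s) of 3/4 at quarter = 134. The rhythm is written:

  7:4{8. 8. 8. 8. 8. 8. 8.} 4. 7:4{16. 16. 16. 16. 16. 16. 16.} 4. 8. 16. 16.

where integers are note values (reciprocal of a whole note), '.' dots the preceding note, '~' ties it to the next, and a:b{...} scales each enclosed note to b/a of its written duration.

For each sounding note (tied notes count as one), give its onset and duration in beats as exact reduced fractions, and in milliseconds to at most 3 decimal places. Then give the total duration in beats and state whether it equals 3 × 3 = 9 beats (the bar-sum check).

1) 0.0ms=0b +191.898ms=3/7b
2) 191.898ms=3/7b +191.898ms=3/7b
3) 383.795ms=6/7b +191.898ms=3/7b
4) 575.693ms=9/7b +191.898ms=3/7b
5) 767.591ms=12/7b +191.898ms=3/7b
6) 959.488ms=15/7b +191.898ms=3/7b
7) 1151.386ms=18/7b +191.898ms=3/7b
8) 1343.284ms=3b +671.642ms=3/2b
9) 2014.925ms=9/2b +95.949ms=3/14b
10) 2110.874ms=33/7b +95.949ms=3/14b
11) 2206.823ms=69/14b +95.949ms=3/14b
12) 2302.772ms=36/7b +95.949ms=3/14b
13) 2398.721ms=75/14b +95.949ms=3/14b
14) 2494.67ms=39/7b +95.949ms=3/14b
15) 2590.618ms=81/14b +95.949ms=3/14b
16) 2686.567ms=6b +671.642ms=3/2b
17) 3358.209ms=15/2b +335.821ms=3/4b
18) 3694.03ms=33/4b +167.91ms=3/8b
19) 3861.94ms=69/8b +167.91ms=3/8b
Σ=9b of 9 (134bpm 3/4) — PASS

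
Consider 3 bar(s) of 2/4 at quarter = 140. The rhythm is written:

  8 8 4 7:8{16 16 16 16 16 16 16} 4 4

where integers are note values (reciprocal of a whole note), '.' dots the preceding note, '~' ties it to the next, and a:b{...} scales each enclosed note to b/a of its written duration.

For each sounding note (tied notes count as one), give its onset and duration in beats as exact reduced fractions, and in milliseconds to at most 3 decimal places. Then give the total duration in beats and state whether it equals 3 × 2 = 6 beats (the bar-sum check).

1) 0.0ms=0b +214.286ms=1/2b
2) 214.286ms=1/2b +214.286ms=1/2b
3) 428.571ms=1b +428.571ms=1b
4) 857.143ms=2b +122.449ms=2/7b
5) 979.592ms=16/7b +122.449ms=2/7b
6) 1102.041ms=18/7b +122.449ms=2/7b
7) 1224.49ms=20/7b +122.449ms=2/7b
8) 1346.939ms=22/7b +122.449ms=2/7b
9) 1469.388ms=24/7b +122.449ms=2/7b
10) 1591.837ms=26/7b +122.449ms=2/7b
11) 1714.286ms=4b +428.571ms=1b
12) 2142.857ms=5b +428.571ms=1b
Σ=6b of 6 (140bpm 2/4) — PASS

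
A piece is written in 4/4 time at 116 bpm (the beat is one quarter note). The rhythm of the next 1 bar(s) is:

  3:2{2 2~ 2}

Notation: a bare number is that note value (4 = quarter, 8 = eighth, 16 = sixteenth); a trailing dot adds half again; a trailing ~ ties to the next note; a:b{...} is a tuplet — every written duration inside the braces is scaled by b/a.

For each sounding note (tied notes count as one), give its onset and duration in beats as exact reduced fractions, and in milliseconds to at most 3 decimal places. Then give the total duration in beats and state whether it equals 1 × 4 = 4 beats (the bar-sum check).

1) 0.0ms=0b +689.655ms=4/3b
2) 689.655ms=4/3b +1379.31ms=8/3b
Σ=4b of 4 (116bpm 4/4) — PASS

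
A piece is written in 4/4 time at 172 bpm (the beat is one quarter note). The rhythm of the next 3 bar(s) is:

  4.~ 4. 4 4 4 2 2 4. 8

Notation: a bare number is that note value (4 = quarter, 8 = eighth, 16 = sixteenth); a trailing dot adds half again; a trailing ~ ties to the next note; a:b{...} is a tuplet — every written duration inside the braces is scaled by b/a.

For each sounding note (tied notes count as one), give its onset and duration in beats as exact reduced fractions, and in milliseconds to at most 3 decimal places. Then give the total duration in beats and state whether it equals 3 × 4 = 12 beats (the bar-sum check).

1) 0.0ms=0b +1046.512ms=3b
2) 1046.512ms=3b +348.837ms=1b
3) 1395.349ms=4b +348.837ms=1b
4) 1744.186ms=5b +348.837ms=1b
5) 2093.023ms=6b +697.674ms=2b
6) 2790.698ms=8b +697.674ms=2b
7) 3488.372ms=10b +523.256ms=3/2b
8) 4011.628ms=23/2b +174.419ms=1/2b
Σ=12b of 12 (172bpm 4/4) — PASS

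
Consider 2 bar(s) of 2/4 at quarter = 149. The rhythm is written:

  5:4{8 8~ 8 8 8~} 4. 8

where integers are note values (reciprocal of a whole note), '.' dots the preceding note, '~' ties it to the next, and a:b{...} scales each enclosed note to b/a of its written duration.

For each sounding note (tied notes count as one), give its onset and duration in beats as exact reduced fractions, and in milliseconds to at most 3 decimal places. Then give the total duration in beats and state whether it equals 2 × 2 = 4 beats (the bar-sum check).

1) 0.0ms=0b +161.074ms=2/5b
2) 161.074ms=2/5b +322.148ms=4/5b
3) 483.221ms=6/5b +161.074ms=2/5b
4) 644.295ms=8/5b +765.101ms=19/10b
5) 1409.396ms=7/2b +201.342ms=1/2b
Σ=4b of 4 (149bpm 2/4) — PASS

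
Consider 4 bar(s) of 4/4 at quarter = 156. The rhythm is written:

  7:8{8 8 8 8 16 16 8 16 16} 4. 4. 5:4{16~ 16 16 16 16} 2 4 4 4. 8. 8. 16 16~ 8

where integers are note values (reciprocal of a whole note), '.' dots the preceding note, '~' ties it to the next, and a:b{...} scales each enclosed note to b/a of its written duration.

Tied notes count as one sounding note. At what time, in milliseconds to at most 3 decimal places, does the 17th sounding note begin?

1. 0.0ms @ 0 + 219.78ms (4/7)
2. 219.78ms @ 4/7 + 219.78ms (4/7)
3. 439.56ms @ 8/7 + 219.78ms (4/7)
4. 659.341ms @ 12/7 + 219.78ms (4/7)
5. 879.121ms @ 16/7 + 109.89ms (2/7)
6. 989.011ms @ 18/7 + 109.89ms (2/7)
7. 1098.901ms @ 20/7 + 219.78ms (4/7)
8. 1318.681ms @ 24/7 + 109.89ms (2/7)
9. 1428.571ms @ 26/7 + 109.89ms (2/7)
10. 1538.462ms @ 4 + 576.923ms (3/2)
11. 2115.385ms @ 11/2 + 576.923ms (3/2)
12. 2692.308ms @ 7 + 153.846ms (2/5)
13. 2846.154ms @ 37/5 + 76.923ms (1/5)
14. 2923.077ms @ 38/5 + 76.923ms (1/5)
15. 3000.0ms @ 39/5 + 76.923ms (1/5)
16. 3076.923ms @ 8 + 769.231ms (2)
17. 3846.154ms @ 10 + 384.615ms (1)
18. 4230.769ms @ 11 + 384.615ms (1)
19. 4615.385ms @ 12 + 576.923ms (3/2)
20. 5192.308ms @ 27/2 + 288.462ms (3/4)
21. 5480.769ms @ 57/4 + 288.462ms (3/4)
22. 5769.231ms @ 15 + 96.154ms (1/4)
23. 5865.385ms @ 61/4 + 288.462ms (3/4)

note 17 onset = 10b = 3846.154ms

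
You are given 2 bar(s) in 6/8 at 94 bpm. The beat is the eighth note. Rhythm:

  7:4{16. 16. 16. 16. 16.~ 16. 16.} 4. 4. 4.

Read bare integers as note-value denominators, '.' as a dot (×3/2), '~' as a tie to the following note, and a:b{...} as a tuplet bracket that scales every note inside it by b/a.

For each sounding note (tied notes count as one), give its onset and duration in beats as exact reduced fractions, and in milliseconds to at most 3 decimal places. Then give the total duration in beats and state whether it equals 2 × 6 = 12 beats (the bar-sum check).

1) 0.0ms=0b +273.556ms=3/7b
2) 273.556ms=3/7b +273.556ms=3/7b
3) 547.112ms=6/7b +273.556ms=3/7b
4) 820.669ms=9/7b +273.556ms=3/7b
5) 1094.225ms=12/7b +547.112ms=6/7b
6) 1641.337ms=18/7b +273.556ms=3/7b
7) 1914.894ms=3b +1914.894ms=3b
8) 3829.787ms=6b +1914.894ms=3b
9) 5744.681ms=9b +1914.894ms=3b
Σ=12b of 12 (94bpm 6/8) — PASS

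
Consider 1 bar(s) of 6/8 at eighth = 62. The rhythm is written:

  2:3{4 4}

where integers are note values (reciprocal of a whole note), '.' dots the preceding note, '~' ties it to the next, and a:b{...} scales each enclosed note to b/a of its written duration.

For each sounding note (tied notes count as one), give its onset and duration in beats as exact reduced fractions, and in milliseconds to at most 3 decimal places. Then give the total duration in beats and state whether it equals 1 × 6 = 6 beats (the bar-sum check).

1) 0.0ms=0b +2903.226ms=3b
2) 2903.226ms=3b +2903.226ms=3b
Σ=6b of 6 (62bpm 6/8) — PASS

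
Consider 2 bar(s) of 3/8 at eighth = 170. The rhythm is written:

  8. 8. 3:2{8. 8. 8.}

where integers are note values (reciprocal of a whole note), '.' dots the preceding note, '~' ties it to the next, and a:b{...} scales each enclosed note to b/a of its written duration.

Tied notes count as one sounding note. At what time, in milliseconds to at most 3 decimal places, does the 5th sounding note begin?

1. 0.0ms @ 0 + 529.412ms (3/2)
2. 529.412ms @ 3/2 + 529.412ms (3/2)
3. 1058.824ms @ 3 + 352.941ms (1)
4. 1411.765ms @ 4 + 352.941ms (1)
5. 1764.706ms @ 5 + 352.941ms (1)

note 5 onset = 5b = 1764.706ms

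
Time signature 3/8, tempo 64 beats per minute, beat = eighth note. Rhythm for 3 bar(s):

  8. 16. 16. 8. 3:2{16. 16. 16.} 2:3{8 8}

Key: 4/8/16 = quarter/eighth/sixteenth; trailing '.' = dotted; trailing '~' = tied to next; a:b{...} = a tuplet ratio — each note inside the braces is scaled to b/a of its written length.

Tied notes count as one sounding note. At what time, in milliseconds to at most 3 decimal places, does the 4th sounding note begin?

1. 0.0ms @ 0 + 1406.25ms (3/2)
2. 1406.25ms @ 3/2 + 703.125ms (3/4)
3. 2109.375ms @ 9/4 + 703.125ms (3/4)
4. 2812.5ms @ 3 + 1406.25ms (3/2)
5. 4218.75ms @ 9/2 + 468.75ms (1/2)
6. 4687.5ms @ 5 + 468.75ms (1/2)
7. 5156.25ms @ 11/2 + 468.75ms (1/2)
8. 5625.0ms @ 6 + 1406.25ms (3/2)
9. 7031.25ms @ 15/2 + 1406.25ms (3/2)

note 4 onset = 3b = 2812.5ms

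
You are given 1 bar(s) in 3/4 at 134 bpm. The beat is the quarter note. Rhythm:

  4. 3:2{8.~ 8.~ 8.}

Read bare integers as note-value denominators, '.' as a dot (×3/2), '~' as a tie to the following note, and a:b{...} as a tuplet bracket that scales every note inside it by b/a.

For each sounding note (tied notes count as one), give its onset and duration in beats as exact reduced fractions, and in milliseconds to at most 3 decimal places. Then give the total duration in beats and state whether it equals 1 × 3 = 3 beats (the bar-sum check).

1) 0.0ms=0b +671.642ms=3/2b
2) 671.642ms=3/2b +671.642ms=3/2b
Σ=3b of 3 (134bpm 3/4) — PASS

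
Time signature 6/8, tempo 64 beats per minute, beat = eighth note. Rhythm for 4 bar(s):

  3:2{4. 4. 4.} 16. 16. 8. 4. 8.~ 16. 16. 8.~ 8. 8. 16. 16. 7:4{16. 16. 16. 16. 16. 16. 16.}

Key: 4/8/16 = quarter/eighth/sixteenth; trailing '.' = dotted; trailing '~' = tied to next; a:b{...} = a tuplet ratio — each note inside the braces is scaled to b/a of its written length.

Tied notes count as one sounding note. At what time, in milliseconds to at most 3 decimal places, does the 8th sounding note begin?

1. 0.0ms @ 0 + 1875.0ms (2)
2. 1875.0ms @ 2 + 1875.0ms (2)
3. 3750.0ms @ 4 + 1875.0ms (2)
4. 5625.0ms @ 6 + 703.125ms (3/4)
5. 6328.125ms @ 27/4 + 703.125ms (3/4)
6. 7031.25ms @ 15/2 + 1406.25ms (3/2)
7. 8437.5ms @ 9 + 2812.5ms (3)
8. 11250.0ms @ 12 + 2109.375ms (9/4)
9. 13359.375ms @ 57/4 + 703.125ms (3/4)
10. 14062.5ms @ 15 + 2812.5ms (3)
11. 16875.0ms @ 18 + 1406.25ms (3/2)
12. 18281.25ms @ 39/2 + 703.125ms (3/4)
13. 18984.375ms @ 81/4 + 703.125ms (3/4)
14. 19687.5ms @ 21 + 401.786ms (3/7)
15. 20089.286ms @ 150/7 + 401.786ms (3/7)
16. 20491.071ms @ 153/7 + 401.786ms (3/7)
17. 20892.857ms @ 156/7 + 401.786ms (3/7)
18. 21294.643ms @ 159/7 + 401.786ms (3/7)
19. 21696.429ms @ 162/7 + 401.786ms (3/7)
20. 22098.214ms @ 165/7 + 401.786ms (3/7)

note 8 onset = 12b = 11250.0ms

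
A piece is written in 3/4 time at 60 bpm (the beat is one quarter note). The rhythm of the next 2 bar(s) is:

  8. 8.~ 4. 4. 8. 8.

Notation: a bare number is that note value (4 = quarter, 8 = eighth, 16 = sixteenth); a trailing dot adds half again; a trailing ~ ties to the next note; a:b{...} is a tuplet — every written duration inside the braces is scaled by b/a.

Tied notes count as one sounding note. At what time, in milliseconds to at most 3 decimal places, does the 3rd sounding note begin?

note 3 onset = 3b = 3000.0ms

1. 0.0ms @ 0 + 750.0ms (3/4)
2. 750.0ms @ 3/4 + 2250.0ms (9/4)
3. 3000.0ms @ 3 + 1500.0ms (3/2)
4. 4500.0ms @ 9/2 + 750.0ms (3/4)
5. 5250.0ms @ 21/4 + 750.0ms (3/4)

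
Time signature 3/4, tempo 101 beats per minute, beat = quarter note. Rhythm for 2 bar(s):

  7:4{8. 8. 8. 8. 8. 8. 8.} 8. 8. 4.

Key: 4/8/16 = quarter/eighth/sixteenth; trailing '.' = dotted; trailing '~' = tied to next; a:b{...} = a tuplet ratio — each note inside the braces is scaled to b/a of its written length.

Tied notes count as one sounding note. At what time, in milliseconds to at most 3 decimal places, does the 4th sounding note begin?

1. 0.0ms @ 0 + 254.597ms (3/7)
2. 254.597ms @ 3/7 + 254.597ms (3/7)
3. 509.194ms @ 6/7 + 254.597ms (3/7)
4. 763.791ms @ 9/7 + 254.597ms (3/7)
5. 1018.388ms @ 12/7 + 254.597ms (3/7)
6. 1272.984ms @ 15/7 + 254.597ms (3/7)
7. 1527.581ms @ 18/7 + 254.597ms (3/7)
8. 1782.178ms @ 3 + 445.545ms (3/4)
9. 2227.723ms @ 15/4 + 445.545ms (3/4)
10. 2673.267ms @ 9/2 + 891.089ms (3/2)

note 4 onset = 9/7b = 763.791ms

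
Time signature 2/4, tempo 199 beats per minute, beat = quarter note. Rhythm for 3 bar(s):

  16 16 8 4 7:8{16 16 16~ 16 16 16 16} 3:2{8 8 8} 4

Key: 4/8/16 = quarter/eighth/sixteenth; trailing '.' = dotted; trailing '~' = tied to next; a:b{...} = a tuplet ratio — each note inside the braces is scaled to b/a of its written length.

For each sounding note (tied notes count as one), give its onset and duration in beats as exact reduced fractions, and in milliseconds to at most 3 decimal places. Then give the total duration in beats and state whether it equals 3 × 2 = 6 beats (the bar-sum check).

1) 0.0ms=0b +75.377ms=1/4b
2) 75.377ms=1/4b +75.377ms=1/4b
3) 150.754ms=1/2b +150.754ms=1/2b
4) 301.508ms=1b +301.508ms=1b
5) 603.015ms=2b +86.145ms=2/7b
6) 689.16ms=16/7b +86.145ms=2/7b
7) 775.305ms=18/7b +172.29ms=4/7b
8) 947.595ms=22/7b +86.145ms=2/7b
9) 1033.74ms=24/7b +86.145ms=2/7b
10) 1119.885ms=26/7b +86.145ms=2/7b
11) 1206.03ms=4b +100.503ms=1/3b
12) 1306.533ms=13/3b +100.503ms=1/3b
13) 1407.035ms=14/3b +100.503ms=1/3b
14) 1507.538ms=5b +301.508ms=1b
Σ=6b of 6 (199bpm 2/4) — PASS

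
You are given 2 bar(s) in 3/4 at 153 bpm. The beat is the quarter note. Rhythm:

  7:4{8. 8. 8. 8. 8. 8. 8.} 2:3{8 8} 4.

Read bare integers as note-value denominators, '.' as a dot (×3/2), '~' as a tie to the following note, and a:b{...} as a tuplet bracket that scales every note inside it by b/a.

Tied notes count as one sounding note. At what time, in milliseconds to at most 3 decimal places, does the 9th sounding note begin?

note 9 onset = 15/4b = 1470.588ms

1. 0.0ms @ 0 + 168.067ms (3/7)
2. 168.067ms @ 3/7 + 168.067ms (3/7)
3. 336.134ms @ 6/7 + 168.067ms (3/7)
4. 504.202ms @ 9/7 + 168.067ms (3/7)
5. 672.269ms @ 12/7 + 168.067ms (3/7)
6. 840.336ms @ 15/7 + 168.067ms (3/7)
7. 1008.403ms @ 18/7 + 168.067ms (3/7)
8. 1176.471ms @ 3 + 294.118ms (3/4)
9. 1470.588ms @ 15/4 + 294.118ms (3/4)
10. 1764.706ms @ 9/2 + 588.235ms (3/2)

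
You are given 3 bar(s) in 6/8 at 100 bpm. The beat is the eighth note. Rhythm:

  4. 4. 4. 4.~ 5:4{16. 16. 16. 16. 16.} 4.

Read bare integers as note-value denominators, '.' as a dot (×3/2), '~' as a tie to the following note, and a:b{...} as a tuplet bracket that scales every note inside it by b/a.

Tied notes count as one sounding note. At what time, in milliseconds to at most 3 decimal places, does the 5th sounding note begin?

1. 0.0ms @ 0 + 1800.0ms (3)
2. 1800.0ms @ 3 + 1800.0ms (3)
3. 3600.0ms @ 6 + 1800.0ms (3)
4. 5400.0ms @ 9 + 2160.0ms (18/5)
5. 7560.0ms @ 63/5 + 360.0ms (3/5)
6. 7920.0ms @ 66/5 + 360.0ms (3/5)
7. 8280.0ms @ 69/5 + 360.0ms (3/5)
8. 8640.0ms @ 72/5 + 360.0ms (3/5)
9. 9000.0ms @ 15 + 1800.0ms (3)

note 5 onset = 63/5b = 7560.0ms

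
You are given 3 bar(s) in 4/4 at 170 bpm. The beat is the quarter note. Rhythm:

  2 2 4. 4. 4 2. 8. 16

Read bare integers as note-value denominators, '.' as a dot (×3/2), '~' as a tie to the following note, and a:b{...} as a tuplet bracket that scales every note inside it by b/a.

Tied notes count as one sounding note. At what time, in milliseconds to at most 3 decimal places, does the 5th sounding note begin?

1. 0.0ms @ 0 + 705.882ms (2)
2. 705.882ms @ 2 + 705.882ms (2)
3. 1411.765ms @ 4 + 529.412ms (3/2)
4. 1941.176ms @ 11/2 + 529.412ms (3/2)
5. 2470.588ms @ 7 + 352.941ms (1)
6. 2823.529ms @ 8 + 1058.824ms (3)
7. 3882.353ms @ 11 + 264.706ms (3/4)
8. 4147.059ms @ 47/4 + 88.235ms (1/4)

note 5 onset = 7b = 2470.588ms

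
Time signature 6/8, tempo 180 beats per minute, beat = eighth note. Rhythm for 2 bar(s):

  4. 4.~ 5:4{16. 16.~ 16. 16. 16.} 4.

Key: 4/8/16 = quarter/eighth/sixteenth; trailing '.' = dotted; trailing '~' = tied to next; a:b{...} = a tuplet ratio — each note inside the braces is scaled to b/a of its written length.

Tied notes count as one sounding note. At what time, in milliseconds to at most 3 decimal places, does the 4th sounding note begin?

1. 0.0ms @ 0 + 1000.0ms (3)
2. 1000.0ms @ 3 + 1200.0ms (18/5)
3. 2200.0ms @ 33/5 + 400.0ms (6/5)
4. 2600.0ms @ 39/5 + 200.0ms (3/5)
5. 2800.0ms @ 42/5 + 200.0ms (3/5)
6. 3000.0ms @ 9 + 1000.0ms (3)

note 4 onset = 39/5b = 2600.0ms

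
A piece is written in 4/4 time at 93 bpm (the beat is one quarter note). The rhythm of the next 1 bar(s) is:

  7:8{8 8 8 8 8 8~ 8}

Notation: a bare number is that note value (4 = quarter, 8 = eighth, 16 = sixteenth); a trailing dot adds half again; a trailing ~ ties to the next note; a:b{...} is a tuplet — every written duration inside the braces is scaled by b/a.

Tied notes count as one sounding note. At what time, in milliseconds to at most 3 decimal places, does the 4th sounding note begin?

note 4 onset = 12/7b = 1105.991ms

1. 0.0ms @ 0 + 368.664ms (4/7)
2. 368.664ms @ 4/7 + 368.664ms (4/7)
3. 737.327ms @ 8/7 + 368.664ms (4/7)
4. 1105.991ms @ 12/7 + 368.664ms (4/7)
5. 1474.654ms @ 16/7 + 368.664ms (4/7)
6. 1843.318ms @ 20/7 + 737.327ms (8/7)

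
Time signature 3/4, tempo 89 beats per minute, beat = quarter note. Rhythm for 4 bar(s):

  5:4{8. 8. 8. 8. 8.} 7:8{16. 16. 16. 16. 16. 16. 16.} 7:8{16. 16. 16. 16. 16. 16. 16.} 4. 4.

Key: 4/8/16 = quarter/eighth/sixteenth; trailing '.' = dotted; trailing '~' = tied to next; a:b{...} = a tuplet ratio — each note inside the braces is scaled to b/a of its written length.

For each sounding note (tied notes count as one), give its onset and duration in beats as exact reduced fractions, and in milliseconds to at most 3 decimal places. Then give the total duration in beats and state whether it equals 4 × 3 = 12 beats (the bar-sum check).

1) 0.0ms=0b +404.494ms=3/5b
2) 404.494ms=3/5b +404.494ms=3/5b
3) 808.989ms=6/5b +404.494ms=3/5b
4) 1213.483ms=9/5b +404.494ms=3/5b
5) 1617.978ms=12/5b +404.494ms=3/5b
6) 2022.472ms=3b +288.925ms=3/7b
7) 2311.396ms=24/7b +288.925ms=3/7b
8) 2600.321ms=27/7b +288.925ms=3/7b
9) 2889.246ms=30/7b +288.925ms=3/7b
10) 3178.17ms=33/7b +288.925ms=3/7b
11) 3467.095ms=36/7b +288.925ms=3/7b
12) 3756.019ms=39/7b +288.925ms=3/7b
13) 4044.944ms=6b +288.925ms=3/7b
14) 4333.868ms=45/7b +288.925ms=3/7b
15) 4622.793ms=48/7b +288.925ms=3/7b
16) 4911.717ms=51/7b +288.925ms=3/7b
17) 5200.642ms=54/7b +288.925ms=3/7b
18) 5489.567ms=57/7b +288.925ms=3/7b
19) 5778.491ms=60/7b +288.925ms=3/7b
20) 6067.416ms=9b +1011.236ms=3/2b
21) 7078.652ms=21/2b +1011.236ms=3/2b
Σ=12b of 12 (89bpm 3/4) — PASS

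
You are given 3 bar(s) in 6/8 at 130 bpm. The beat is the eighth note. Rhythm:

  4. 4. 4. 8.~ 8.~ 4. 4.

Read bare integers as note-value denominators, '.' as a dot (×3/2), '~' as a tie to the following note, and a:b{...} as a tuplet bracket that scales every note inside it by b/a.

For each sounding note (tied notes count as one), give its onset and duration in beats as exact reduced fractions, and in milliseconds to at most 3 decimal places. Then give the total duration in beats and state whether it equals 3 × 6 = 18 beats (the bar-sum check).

1) 0.0ms=0b +1384.615ms=3b
2) 1384.615ms=3b +1384.615ms=3b
3) 2769.231ms=6b +1384.615ms=3b
4) 4153.846ms=9b +2769.231ms=6b
5) 6923.077ms=15b +1384.615ms=3b
Σ=18b of 18 (130bpm 6/8) — PASS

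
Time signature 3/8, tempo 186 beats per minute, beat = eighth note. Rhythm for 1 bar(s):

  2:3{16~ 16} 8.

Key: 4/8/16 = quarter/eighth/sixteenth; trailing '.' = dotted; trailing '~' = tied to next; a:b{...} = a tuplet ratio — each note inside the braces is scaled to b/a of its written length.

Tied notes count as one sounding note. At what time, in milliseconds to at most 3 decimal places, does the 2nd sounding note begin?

1. 0.0ms @ 0 + 483.871ms (3/2)
2. 483.871ms @ 3/2 + 483.871ms (3/2)

note 2 onset = 3/2b = 483.871ms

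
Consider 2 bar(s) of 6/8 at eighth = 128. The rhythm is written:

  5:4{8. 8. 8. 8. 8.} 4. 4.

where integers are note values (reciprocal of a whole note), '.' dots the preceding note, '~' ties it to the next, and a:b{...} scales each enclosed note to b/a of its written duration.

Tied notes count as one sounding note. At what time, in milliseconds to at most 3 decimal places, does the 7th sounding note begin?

1. 0.0ms @ 0 + 562.5ms (6/5)
2. 562.5ms @ 6/5 + 562.5ms (6/5)
3. 1125.0ms @ 12/5 + 562.5ms (6/5)
4. 1687.5ms @ 18/5 + 562.5ms (6/5)
5. 2250.0ms @ 24/5 + 562.5ms (6/5)
6. 2812.5ms @ 6 + 1406.25ms (3)
7. 4218.75ms @ 9 + 1406.25ms (3)

note 7 onset = 9b = 4218.75ms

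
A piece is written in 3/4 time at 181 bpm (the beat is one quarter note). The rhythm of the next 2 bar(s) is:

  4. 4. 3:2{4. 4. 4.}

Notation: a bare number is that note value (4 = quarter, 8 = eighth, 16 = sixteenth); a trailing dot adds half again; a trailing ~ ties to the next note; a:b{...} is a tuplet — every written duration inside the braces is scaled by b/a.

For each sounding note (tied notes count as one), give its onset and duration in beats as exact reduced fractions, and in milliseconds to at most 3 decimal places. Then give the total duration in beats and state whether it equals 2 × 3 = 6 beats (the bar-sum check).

1) 0.0ms=0b +497.238ms=3/2b
2) 497.238ms=3/2b +497.238ms=3/2b
3) 994.475ms=3b +331.492ms=1b
4) 1325.967ms=4b +331.492ms=1b
5) 1657.459ms=5b +331.492ms=1b
Σ=6b of 6 (181bpm 3/4) — PASS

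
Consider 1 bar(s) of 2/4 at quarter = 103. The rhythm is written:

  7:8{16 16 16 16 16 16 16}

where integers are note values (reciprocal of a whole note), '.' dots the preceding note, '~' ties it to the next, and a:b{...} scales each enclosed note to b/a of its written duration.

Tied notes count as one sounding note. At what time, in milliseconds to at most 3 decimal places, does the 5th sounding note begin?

1. 0.0ms @ 0 + 166.436ms (2/7)
2. 166.436ms @ 2/7 + 166.436ms (2/7)
3. 332.871ms @ 4/7 + 166.436ms (2/7)
4. 499.307ms @ 6/7 + 166.436ms (2/7)
5. 665.742ms @ 8/7 + 166.436ms (2/7)
6. 832.178ms @ 10/7 + 166.436ms (2/7)
7. 998.613ms @ 12/7 + 166.436ms (2/7)

note 5 onset = 8/7b = 665.742ms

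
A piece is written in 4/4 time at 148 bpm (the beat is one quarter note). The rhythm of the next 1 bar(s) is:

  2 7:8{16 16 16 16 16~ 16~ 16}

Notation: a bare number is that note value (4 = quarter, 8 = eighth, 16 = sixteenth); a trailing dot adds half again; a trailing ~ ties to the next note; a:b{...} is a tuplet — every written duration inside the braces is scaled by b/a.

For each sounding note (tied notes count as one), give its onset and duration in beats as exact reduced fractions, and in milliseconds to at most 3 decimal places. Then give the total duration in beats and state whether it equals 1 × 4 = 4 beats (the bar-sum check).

1) 0.0ms=0b +810.811ms=2b
2) 810.811ms=2b +115.83ms=2/7b
3) 926.641ms=16/7b +115.83ms=2/7b
4) 1042.471ms=18/7b +115.83ms=2/7b
5) 1158.301ms=20/7b +115.83ms=2/7b
6) 1274.131ms=22/7b +347.49ms=6/7b
Σ=4b of 4 (148bpm 4/4) — PASS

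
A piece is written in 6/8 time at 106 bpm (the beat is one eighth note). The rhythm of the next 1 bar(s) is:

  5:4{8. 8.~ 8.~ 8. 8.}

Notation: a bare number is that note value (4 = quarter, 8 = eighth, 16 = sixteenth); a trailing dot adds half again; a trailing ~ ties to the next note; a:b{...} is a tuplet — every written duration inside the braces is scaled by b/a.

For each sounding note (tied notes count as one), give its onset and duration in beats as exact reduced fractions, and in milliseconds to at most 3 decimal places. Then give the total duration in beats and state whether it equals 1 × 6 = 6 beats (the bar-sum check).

1) 0.0ms=0b +679.245ms=6/5b
2) 679.245ms=6/5b +2037.736ms=18/5b
3) 2716.981ms=24/5b +679.245ms=6/5b
Σ=6b of 6 (106bpm 6/8) — PASS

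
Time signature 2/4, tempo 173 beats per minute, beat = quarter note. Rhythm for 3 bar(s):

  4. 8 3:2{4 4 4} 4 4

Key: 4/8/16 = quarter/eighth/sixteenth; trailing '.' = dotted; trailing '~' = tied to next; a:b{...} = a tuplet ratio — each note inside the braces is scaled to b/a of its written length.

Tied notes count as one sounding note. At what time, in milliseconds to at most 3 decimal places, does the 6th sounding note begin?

note 6 onset = 4b = 1387.283ms

1. 0.0ms @ 0 + 520.231ms (3/2)
2. 520.231ms @ 3/2 + 173.41ms (1/2)
3. 693.642ms @ 2 + 231.214ms (2/3)
4. 924.855ms @ 8/3 + 231.214ms (2/3)
5. 1156.069ms @ 10/3 + 231.214ms (2/3)
6. 1387.283ms @ 4 + 346.821ms (1)
7. 1734.104ms @ 5 + 346.821ms (1)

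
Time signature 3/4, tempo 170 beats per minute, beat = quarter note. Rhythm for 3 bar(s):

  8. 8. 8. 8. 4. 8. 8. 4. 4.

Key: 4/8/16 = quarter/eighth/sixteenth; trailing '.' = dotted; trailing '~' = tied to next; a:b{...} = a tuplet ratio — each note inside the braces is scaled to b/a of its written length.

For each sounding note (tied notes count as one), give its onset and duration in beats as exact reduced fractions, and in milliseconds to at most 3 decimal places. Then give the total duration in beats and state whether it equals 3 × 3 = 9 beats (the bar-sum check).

1) 0.0ms=0b +264.706ms=3/4b
2) 264.706ms=3/4b +264.706ms=3/4b
3) 529.412ms=3/2b +264.706ms=3/4b
4) 794.118ms=9/4b +264.706ms=3/4b
5) 1058.824ms=3b +529.412ms=3/2b
6) 1588.235ms=9/2b +264.706ms=3/4b
7) 1852.941ms=21/4b +264.706ms=3/4b
8) 2117.647ms=6b +529.412ms=3/2b
9) 2647.059ms=15/2b +529.412ms=3/2b
Σ=9b of 9 (170bpm 3/4) — PASS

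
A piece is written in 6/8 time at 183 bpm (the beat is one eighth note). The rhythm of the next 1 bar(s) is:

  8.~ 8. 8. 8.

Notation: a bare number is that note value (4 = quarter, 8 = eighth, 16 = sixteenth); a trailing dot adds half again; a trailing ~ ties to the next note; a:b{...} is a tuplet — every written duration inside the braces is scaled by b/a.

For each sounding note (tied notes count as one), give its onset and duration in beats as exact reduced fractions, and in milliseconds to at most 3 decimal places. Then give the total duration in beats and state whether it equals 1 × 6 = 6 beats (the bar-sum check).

1) 0.0ms=0b +983.607ms=3b
2) 983.607ms=3b +491.803ms=3/2b
3) 1475.41ms=9/2b +491.803ms=3/2b
Σ=6b of 6 (183bpm 6/8) — PASS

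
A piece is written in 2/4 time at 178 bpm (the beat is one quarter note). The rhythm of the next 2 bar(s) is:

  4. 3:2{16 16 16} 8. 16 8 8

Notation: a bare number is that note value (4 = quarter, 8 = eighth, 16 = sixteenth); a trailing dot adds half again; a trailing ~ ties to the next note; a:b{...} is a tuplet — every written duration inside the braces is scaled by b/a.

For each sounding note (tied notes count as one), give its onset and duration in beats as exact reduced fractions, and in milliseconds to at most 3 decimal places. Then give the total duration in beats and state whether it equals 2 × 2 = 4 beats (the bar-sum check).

1) 0.0ms=0b +505.618ms=3/2b
2) 505.618ms=3/2b +56.18ms=1/6b
3) 561.798ms=5/3b +56.18ms=1/6b
4) 617.978ms=11/6b +56.18ms=1/6b
5) 674.157ms=2b +252.809ms=3/4b
6) 926.966ms=11/4b +84.27ms=1/4b
7) 1011.236ms=3b +168.539ms=1/2b
8) 1179.775ms=7/2b +168.539ms=1/2b
Σ=4b of 4 (178bpm 2/4) — PASS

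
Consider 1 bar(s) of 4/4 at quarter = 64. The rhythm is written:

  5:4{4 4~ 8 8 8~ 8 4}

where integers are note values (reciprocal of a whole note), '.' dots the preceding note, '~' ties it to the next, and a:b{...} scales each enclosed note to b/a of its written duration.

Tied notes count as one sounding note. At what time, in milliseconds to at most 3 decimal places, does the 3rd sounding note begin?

note 3 onset = 2b = 1875.0ms

1. 0.0ms @ 0 + 750.0ms (4/5)
2. 750.0ms @ 4/5 + 1125.0ms (6/5)
3. 1875.0ms @ 2 + 375.0ms (2/5)
4. 2250.0ms @ 12/5 + 750.0ms (4/5)
5. 3000.0ms @ 16/5 + 750.0ms (4/5)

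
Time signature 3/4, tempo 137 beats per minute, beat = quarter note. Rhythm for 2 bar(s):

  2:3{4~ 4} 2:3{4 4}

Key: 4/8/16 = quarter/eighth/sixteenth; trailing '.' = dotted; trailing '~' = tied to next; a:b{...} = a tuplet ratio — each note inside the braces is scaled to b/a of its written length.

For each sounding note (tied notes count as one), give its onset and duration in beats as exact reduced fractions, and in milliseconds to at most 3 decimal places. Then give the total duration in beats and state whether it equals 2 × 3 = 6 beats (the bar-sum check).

1) 0.0ms=0b +1313.869ms=3b
2) 1313.869ms=3b +656.934ms=3/2b
3) 1970.803ms=9/2b +656.934ms=3/2b
Σ=6b of 6 (137bpm 3/4) — PASS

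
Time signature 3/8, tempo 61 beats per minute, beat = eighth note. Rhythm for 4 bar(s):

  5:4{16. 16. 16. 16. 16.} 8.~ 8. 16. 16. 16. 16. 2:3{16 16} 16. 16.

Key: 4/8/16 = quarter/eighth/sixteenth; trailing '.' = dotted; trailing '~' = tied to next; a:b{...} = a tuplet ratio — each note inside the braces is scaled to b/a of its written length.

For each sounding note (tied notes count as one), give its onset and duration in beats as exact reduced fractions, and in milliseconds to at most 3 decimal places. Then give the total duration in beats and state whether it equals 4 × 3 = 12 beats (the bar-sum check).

1) 0.0ms=0b +590.164ms=3/5b
2) 590.164ms=3/5b +590.164ms=3/5b
3) 1180.328ms=6/5b +590.164ms=3/5b
4) 1770.492ms=9/5b +590.164ms=3/5b
5) 2360.656ms=12/5b +590.164ms=3/5b
6) 2950.82ms=3b +2950.82ms=3b
7) 5901.639ms=6b +737.705ms=3/4b
8) 6639.344ms=27/4b +737.705ms=3/4b
9) 7377.049ms=15/2b +737.705ms=3/4b
10) 8114.754ms=33/4b +737.705ms=3/4b
11) 8852.459ms=9b +737.705ms=3/4b
12) 9590.164ms=39/4b +737.705ms=3/4b
13) 10327.869ms=21/2b +737.705ms=3/4b
14) 11065.574ms=45/4b +737.705ms=3/4b
Σ=12b of 12 (61bpm 3/8) — PASS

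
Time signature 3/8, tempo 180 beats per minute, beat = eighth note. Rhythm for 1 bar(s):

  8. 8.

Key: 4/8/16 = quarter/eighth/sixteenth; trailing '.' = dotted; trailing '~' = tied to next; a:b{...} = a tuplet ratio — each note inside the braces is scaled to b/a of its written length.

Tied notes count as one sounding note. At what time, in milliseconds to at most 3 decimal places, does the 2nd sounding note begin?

1. 0.0ms @ 0 + 500.0ms (3/2)
2. 500.0ms @ 3/2 + 500.0ms (3/2)

note 2 onset = 3/2b = 500.0ms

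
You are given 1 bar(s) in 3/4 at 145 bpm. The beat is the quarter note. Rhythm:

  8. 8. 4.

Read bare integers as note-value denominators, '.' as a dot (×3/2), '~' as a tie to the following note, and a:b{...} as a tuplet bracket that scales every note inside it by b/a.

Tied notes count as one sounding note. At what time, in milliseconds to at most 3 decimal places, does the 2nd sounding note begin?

note 2 onset = 3/4b = 310.345ms

1. 0.0ms @ 0 + 310.345ms (3/4)
2. 310.345ms @ 3/4 + 310.345ms (3/4)
3. 620.69ms @ 3/2 + 620.69ms (3/2)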